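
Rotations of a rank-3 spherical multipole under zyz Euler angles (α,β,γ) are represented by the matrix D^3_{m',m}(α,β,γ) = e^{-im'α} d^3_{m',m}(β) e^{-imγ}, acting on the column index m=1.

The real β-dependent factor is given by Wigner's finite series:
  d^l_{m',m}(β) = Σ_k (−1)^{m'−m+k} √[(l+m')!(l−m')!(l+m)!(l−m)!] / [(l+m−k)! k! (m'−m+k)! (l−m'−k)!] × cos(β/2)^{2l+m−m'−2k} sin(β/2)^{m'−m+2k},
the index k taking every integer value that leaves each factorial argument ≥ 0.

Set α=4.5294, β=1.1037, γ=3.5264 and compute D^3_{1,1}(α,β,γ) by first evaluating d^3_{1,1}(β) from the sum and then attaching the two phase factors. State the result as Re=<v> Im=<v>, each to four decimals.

Re=0.0894 Im=0.4372

D^3_{1,1}(4.5294,1.1037,3.5264) = e^{-i·1·4.5294}·d^3_{1,1}(1.1037)·e^{-i·1·3.5264}. Compute d first:
Half-angle: c=0.851556, s=0.524264. N=√(24·2·24·2)=48.000000
The bounds max(0,m−m')=0 and min(l+m,l−m')=2 give 3 terms
  k=0: (−1)^0·48.0000/(48)·0.8516^6·0.5243^0 = +0.381311
  k=1: (−1)^1·48.0000/(6)·0.8516^4·0.5243^2 = -1.156225
  k=2: (−1)^2·48.0000/(8)·0.8516^2·0.5243^4 = +0.328682
d^3_{1,1}(1.1037) = +0.381311 -1.156225 +0.328682 = -0.446231
Phases: e^{-i·(1)·4.5294}=-0.181969+0.983304i, e^{-i·(1)·3.5264}=-0.926871+0.375381i ⇒ D=+0.089448+0.437174i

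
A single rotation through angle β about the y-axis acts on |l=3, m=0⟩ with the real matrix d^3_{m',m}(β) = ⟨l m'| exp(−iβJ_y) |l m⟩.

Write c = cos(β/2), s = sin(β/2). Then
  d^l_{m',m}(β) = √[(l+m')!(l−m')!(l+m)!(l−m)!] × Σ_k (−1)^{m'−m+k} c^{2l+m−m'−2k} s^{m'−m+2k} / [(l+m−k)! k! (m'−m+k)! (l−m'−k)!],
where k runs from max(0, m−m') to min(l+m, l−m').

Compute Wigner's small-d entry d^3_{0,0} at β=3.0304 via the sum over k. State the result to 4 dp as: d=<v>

d^3_{0,0}(β=3.0304) via Wigner's sum:
c=cos(3.0304/2)=0.055568, s=sin(3.0304/2)=0.998455; N=√[6·6·6·6]=36.000000
Admissible k: 0..3 (factorial args all ≥0)
  k=0: (−1)^0·36.0000/(36)·0.0556^6·0.9985^0 = +0.000000
  k=1: (−1)^1·36.0000/(4)·0.0556^4·0.9985^2 = -0.000086
  k=2: (−1)^2·36.0000/(4)·0.0556^2·0.9985^4 = +0.027619
  k=3: (−1)^3·36.0000/(36)·0.0556^0·0.9985^6 = -0.990765
d^3_{0,0}(3.0304) = +0.000000 -0.000086 +0.027619 -0.990765 = -0.963232

d=-0.9632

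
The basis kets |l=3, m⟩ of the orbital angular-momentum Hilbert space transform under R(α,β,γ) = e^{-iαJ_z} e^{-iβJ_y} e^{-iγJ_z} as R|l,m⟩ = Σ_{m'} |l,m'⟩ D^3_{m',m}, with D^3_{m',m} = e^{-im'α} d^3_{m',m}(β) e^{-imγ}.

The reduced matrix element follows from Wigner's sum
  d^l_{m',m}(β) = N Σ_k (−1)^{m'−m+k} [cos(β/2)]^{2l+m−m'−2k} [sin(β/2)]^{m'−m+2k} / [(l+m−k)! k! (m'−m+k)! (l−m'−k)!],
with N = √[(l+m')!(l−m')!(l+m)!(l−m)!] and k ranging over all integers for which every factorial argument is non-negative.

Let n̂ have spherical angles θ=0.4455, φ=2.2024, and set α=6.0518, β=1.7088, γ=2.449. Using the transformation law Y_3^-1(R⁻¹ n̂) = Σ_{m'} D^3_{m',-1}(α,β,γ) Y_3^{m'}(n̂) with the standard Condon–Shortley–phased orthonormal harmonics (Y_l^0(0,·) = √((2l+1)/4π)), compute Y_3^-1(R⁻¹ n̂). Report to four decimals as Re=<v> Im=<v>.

Need the full column D^3_{m',-1} for m'=−3..3 at α=6.0518, β=1.7088, γ=2.449.
cos(β/2)=0.656671, sin(β/2)=0.754177
d^3_{-3,-1}: single k=2 term ⇒ +0.409623;  D = -0.074965+0.402705i
d^3_{-2,-1}: k∈[1..2] ⇒ +0.291214 -0.768234 = -0.477020;  D = +0.192519-0.436445i
d^3_{-1,-1}: k∈[0..2] ⇒ +0.080184 -0.846113 +0.837029 = +0.071100;  D = -0.042848+0.056738i
d^3_{0,-1}: k∈[0..2] ⇒ -0.319009 +1.262338 -0.555015 = +0.388313;  D = -0.298843+0.247951i
d^3_{1,-1}: k∈[0..2] ⇒ +0.634585 -1.116038 +0.184009 = -0.297444;  D = +0.266366-0.132372i
d^3_{2,-1}: k∈[0..1] ⇒ -0.768234 +0.506658 = -0.261577;  D = +0.254699-0.059588i
d^3_{3,-1}: single k=0 term ⇒ +0.540300;  D = -0.540299-0.000845i
Y_3^{m'}(θ=0.4455,φ=2.2024) and Σ D·Y over m':
  (-0.0750+0.4027i)·(+0.0316-0.0106i)  (+0.1925-0.4364i)·(-0.0518+0.1632i)  (-0.0428+0.0567i)·(-0.2526-0.3452i)  (-0.2988+0.2480i)·(+0.3609+0.0000i)  (+0.2664-0.1324i)·(+0.2526-0.3452i)  (+0.2547-0.0596i)·(-0.0518-0.1632i)  (-0.5403-0.0008i)·(-0.0316-0.0106i)
Y_3^-1(R⁻¹ n̂) = +0.001461-0.000573i

Re=0.0015 Im=-0.0006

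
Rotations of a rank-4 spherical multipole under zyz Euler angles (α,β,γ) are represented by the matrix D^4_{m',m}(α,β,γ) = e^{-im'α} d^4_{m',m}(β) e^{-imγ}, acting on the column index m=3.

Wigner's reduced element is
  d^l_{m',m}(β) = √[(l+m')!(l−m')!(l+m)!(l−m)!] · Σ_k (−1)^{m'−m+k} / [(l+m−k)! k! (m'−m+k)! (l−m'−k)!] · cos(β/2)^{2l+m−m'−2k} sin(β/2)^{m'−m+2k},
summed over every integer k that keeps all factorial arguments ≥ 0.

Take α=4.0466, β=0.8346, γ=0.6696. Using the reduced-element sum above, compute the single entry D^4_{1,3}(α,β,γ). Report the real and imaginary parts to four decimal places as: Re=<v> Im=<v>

Re=0.4985 Im=0.1156

First d^4_{1,3}(β=0.8346), then the phase factors e^{-i(1)α} and e^{-i(3)γ}:
With c≡cos(β/2)=0.914187 and s≡sin(β/2)=0.405294, N=[120·6·5040·1]^{1/2}=1904.940944
k∈{2,3} keeps every argument non-negative
  k=2: (−1)^0·1904.9409/(240)·0.9142^6·0.4053^2 = +0.761060
  k=3: (−1)^1·1904.9409/(144)·0.9142^4·0.4053^4 = -0.249309
d^4_{1,3}(0.8346) = +0.761060 -0.249309 = +0.511751
D = (-0.617680+0.786430i)·(+0.511751)·(-0.424132-0.905600i) = +0.498532+0.115564i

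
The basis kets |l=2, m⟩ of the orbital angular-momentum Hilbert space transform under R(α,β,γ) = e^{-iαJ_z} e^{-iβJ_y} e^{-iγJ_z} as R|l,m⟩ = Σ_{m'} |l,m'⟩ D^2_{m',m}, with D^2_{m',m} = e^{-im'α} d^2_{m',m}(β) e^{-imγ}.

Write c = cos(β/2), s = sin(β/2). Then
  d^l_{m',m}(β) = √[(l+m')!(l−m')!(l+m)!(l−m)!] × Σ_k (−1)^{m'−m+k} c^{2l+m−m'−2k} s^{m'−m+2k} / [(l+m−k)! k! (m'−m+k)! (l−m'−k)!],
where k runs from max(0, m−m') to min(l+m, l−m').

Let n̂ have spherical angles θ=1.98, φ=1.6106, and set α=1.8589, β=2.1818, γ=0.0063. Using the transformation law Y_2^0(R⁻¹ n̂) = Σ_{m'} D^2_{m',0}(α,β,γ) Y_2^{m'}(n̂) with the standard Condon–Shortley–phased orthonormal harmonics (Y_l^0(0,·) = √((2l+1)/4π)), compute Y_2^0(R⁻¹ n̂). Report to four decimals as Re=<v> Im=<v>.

Need the full column D^2_{m',0} for m'=−2..2 at α=1.8589, β=2.1818, γ=0.0063.
cos(β/2)=0.461687, sin(β/2)=0.887043
d^2_{-2,0}: single k=2 term ⇒ +0.410828;  D = -0.344494-0.223839i
d^2_{-1,0}: k∈[1..2] ⇒ +0.213828 -0.789327 = -0.575500;  D = +0.163519-0.551780i
d^2_{0,0}: k∈[0..2] ⇒ +0.045435 -0.670880 +0.619125 = -0.006320;  D = -0.006320+0.000000i
d^2_{1,0}: k∈[0..1] ⇒ -0.213828 +0.789327 = +0.575500;  D = -0.163519-0.551780i
d^2_{2,0}: single k=0 term ⇒ +0.410828;  D = -0.344494+0.223839i
Y_2^{m'}(θ=1.98,φ=1.6106) and Σ D·Y over m':
  (-0.3445-0.2238i)·(-0.3241+0.0259i)  (+0.1635-0.5518i)·(+0.0112+0.2818i)  (-0.0063+0.0000i)·(-0.1656+0.0000i)  (-0.1635-0.5518i)·(-0.0112+0.2818i)  (-0.3445+0.2238i)·(-0.3241-0.0259i)
Y_2^0(R⁻¹ n̂) = +0.550549+0.000000i

Re=0.5505 Im=0.0000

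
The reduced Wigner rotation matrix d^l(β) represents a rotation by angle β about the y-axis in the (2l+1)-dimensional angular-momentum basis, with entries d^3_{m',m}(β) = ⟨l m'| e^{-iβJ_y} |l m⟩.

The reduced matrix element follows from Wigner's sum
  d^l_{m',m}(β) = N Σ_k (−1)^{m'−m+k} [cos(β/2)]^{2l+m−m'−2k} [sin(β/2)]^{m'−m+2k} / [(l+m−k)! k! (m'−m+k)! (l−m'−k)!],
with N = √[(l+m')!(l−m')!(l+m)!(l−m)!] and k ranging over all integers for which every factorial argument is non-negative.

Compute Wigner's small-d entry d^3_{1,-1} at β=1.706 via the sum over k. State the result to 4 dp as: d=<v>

d^3_{1,-1}(β=1.706) via Wigner's sum:
c=cos(1.706/2)=0.657726, s=sin(1.706/2)=0.753257; N=√[24·2·2·24]=48.000000
Admissible k: 0..2 (factorial args all ≥0)
  k=0: (−1)^2·48.0000/(8)·0.6577^4·0.7533^2 = +0.637116
  k=1: (−1)^3·48.0000/(6)·0.6577^2·0.7533^4 = -1.114174
  k=2: (−1)^4·48.0000/(48)·0.6577^0·0.7533^6 = +0.182667
d^3_{1,-1}(1.706) = +0.637116 -1.114174 +0.182667 = -0.294392

d=-0.2944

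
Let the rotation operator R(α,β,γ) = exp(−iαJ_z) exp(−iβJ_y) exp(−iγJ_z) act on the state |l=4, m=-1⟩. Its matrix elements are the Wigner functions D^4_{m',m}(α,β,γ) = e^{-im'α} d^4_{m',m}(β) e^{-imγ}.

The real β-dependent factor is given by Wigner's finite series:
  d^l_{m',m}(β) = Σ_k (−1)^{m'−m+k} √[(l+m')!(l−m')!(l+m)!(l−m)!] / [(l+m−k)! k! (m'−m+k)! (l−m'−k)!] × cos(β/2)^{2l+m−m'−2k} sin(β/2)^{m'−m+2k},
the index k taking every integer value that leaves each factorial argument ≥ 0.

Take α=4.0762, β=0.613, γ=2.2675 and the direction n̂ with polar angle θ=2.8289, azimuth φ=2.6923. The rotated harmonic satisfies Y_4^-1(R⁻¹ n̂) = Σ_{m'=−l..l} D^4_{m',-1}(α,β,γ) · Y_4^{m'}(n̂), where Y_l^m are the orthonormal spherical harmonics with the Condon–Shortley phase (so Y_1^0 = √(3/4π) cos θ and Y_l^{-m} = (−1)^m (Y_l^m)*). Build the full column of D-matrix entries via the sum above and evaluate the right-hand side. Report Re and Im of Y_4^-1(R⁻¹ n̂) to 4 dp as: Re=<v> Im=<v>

Need the full column D^4_{m',-1} for m'=−4..4 at α=4.0762, β=0.613, γ=2.2675.
cos(β/2)=0.953395, sin(β/2)=0.301724
d^4_{-4,-1}: single k=3 term ⇒ +0.161915;  D = +0.155732-0.044319i
d^4_{-3,-1}: k∈[2..3] ⇒ +0.542659 -0.090583 = +0.452076;  D = -0.158803+0.423266i
d^4_{-2,-1}: k∈[1..3] ⇒ +0.916552 -0.458986 +0.030646 = +0.488212;  D = -0.265783-0.409525i
d^4_{-1,-1}: k∈[0..3] ⇒ +0.682629 -1.025530 +0.205424 -0.006858 = -0.144335;  D = -0.144071-0.008729i
d^4_{0,-1}: k∈[0..3] ⇒ -0.966130 +0.580577 -0.058148 +0.000971 = -0.442731;  D = +0.284097-0.339558i
d^4_{1,-1}: k∈[0..3] ⇒ +0.683687 -0.205424 +0.010287 -0.000069 = +0.488481;  D = -0.115118-0.474723i
d^4_{2,-1}: k∈[0..2] ⇒ -0.305991 +0.045970 -0.000921 = -0.260942;  D = -0.240517-0.101203i
d^4_{3,-1}: k∈[0..1] ⇒ +0.090583 -0.005443 = +0.085140;  D = -0.073186+0.043505i
d^4_{4,-1}: single k=0 term ⇒ -0.016217;  D = -0.001617+0.016136i
Y_4^{m'}(θ=2.8289,φ=2.6923) and Σ D·Y over m':
  (+0.1557-0.0443i)·(-0.0009+0.0039i)  (-0.1588+0.4233i)·(+0.0077+0.0338i)  (-0.2658-0.4095i)·(+0.1052+0.1322i)  (-0.1441-0.0087i)·(+0.4163+0.2007i)  (+0.2841-0.3396i)·(+0.4790+0.0000i)  (-0.1151-0.4747i)·(-0.4163+0.2007i)  (-0.2405-0.1012i)·(+0.1052-0.1322i)  (-0.0732+0.0435i)·(-0.0077+0.0338i)  (-0.0016+0.0161i)·(-0.0009-0.0039i)
Y_4^-1(R⁻¹ n̂) = +0.192227-0.082067i

Re=0.1922 Im=-0.0821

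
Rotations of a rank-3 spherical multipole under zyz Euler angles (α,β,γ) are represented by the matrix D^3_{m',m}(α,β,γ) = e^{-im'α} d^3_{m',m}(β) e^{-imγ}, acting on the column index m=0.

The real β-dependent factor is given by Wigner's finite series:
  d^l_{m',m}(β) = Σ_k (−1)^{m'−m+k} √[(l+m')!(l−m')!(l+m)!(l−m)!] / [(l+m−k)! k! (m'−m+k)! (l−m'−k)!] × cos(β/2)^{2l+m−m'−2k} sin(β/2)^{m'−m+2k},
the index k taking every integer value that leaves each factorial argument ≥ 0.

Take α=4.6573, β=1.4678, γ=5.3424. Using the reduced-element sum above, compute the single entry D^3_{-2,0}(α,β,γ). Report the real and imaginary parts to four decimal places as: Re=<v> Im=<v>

Split into d^3_{-2,0}(β=1.4678) × two z-phases.
Half-angle: c=0.742568, s=0.669771. N=√(1·120·6·6)=65.726707
k: max(0,(0)−(-2))=2 … min(3+(0),3−(-2))=3
  k=2: (−1)^0·65.7267/(12)·0.7426^4·0.6698^2 = +0.747064
  k=3: (−1)^1·65.7267/(12)·0.7426^2·0.6698^4 = -0.607768
d^3_{-2,0}(1.4678) = +0.747064 -0.607768 = +0.139296
Attach z-rotation phases: D = e^{-i(-2)(4.6573)}·(+0.139296)·e^{-i(0)(5.3424)} = -0.138451+0.015316i

Re=-0.1385 Im=0.0153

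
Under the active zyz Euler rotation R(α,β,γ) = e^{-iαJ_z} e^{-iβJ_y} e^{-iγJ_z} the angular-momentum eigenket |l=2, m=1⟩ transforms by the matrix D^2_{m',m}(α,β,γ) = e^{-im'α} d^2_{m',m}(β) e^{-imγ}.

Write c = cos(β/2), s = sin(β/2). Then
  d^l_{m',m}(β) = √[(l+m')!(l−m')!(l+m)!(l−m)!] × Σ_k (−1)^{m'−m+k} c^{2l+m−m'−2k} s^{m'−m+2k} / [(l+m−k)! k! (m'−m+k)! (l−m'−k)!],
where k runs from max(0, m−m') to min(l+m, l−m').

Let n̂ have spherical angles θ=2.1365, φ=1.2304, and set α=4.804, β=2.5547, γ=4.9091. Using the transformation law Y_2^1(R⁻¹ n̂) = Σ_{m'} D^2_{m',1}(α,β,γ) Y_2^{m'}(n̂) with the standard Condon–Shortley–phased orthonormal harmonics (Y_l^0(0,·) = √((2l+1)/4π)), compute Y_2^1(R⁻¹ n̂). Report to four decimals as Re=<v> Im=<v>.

Re=0.0028 Im=-0.0166

Need the full column D^2_{m',1} for m'=−2..2 at α=4.804, β=2.5547, γ=4.9091.
cos(β/2)=0.289253, sin(β/2)=0.957253
d^2_{-2,1}: single k=3 term ⇒ +0.507443;  D = -0.006845-0.507397i
d^2_{-1,1}: k∈[2..3] ⇒ +0.230001 -0.839666 = -0.609665;  D = -0.606300+0.063958i
d^2_{0,1}: k∈[1..2] ⇒ +0.056746 -0.621489 = -0.564743;  D = -0.110376-0.553851i
d^2_{1,1}: k∈[0..1] ⇒ +0.007000 -0.230001 = -0.223001;  D = +0.213796-0.063409i
d^2_{2,1}: single k=0 term ⇒ -0.046333;  D = +0.017183+0.043029i
Y_2^{m'}(θ=2.1365,φ=1.2304) and Σ D·Y over m':
  (-0.0068-0.5074i)·(-0.2139-0.1733i)  (-0.6063+0.0640i)·(-0.1167+0.3295i)  (-0.1104-0.5539i)·(-0.0435+0.0000i)  (+0.2138-0.0634i)·(+0.1167+0.3295i)  (+0.0172+0.0430i)·(-0.2139+0.1733i)
Y_2^1(R⁻¹ n̂) = +0.002755-0.016582i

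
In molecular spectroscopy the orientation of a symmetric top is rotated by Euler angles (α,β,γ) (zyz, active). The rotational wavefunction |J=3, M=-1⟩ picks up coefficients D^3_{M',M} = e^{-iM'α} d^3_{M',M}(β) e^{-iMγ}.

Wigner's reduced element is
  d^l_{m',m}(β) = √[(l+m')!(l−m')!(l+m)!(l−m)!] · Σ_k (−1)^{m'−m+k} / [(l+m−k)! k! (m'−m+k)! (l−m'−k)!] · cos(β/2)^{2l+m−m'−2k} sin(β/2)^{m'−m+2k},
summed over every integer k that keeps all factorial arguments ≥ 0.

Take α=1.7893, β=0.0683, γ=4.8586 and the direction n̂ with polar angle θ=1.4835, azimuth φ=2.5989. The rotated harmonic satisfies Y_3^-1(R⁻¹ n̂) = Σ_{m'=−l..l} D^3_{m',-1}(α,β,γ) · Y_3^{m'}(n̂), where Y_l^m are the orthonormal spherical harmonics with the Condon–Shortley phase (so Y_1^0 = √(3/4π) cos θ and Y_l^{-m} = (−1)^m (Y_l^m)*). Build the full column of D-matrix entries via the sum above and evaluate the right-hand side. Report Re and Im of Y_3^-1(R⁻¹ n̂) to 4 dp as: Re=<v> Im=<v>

Need the full column D^3_{m',-1} for m'=−3..3 at α=1.7893, β=0.0683, γ=4.8586.
cos(β/2)=0.999417, sin(β/2)=0.034143
d^3_{-3,-1}: single k=2 term ⇒ +0.004504;  D = -0.003133-0.003237i
d^3_{-2,-1}: k∈[1..2] ⇒ +0.107656 -0.000251 = +0.107405;  D = -0.059149+0.089650i
d^3_{-1,-1}: k∈[0..2] ⇒ +0.996507 -0.009304 +0.000008 = +0.987210;  D = +0.922277+0.352121i
d^3_{0,-1}: k∈[0..2] ⇒ -0.117932 +0.000413 -0.000000 = -0.117519;  D = -0.017121+0.116265i
d^3_{1,-1}: k∈[0..2] ⇒ +0.006978 -0.000011 +0.000000 = +0.006967;  D = -0.006949+0.000503i
d^3_{2,-1}: k∈[0..1] ⇒ -0.000251 +0.000000 = -0.000251;  D = -0.000072-0.000241i
d^3_{3,-1}: single k=0 term ⇒ +0.000005;  D = +0.000005-0.000003i
Y_3^{m'}(θ=1.4835,φ=2.5989) and Σ D·Y over m':
  (-0.0031-0.0032i)·(+0.0236-0.4118i)  (-0.0591+0.0897i)·(+0.0413+0.0782i)  (+0.9223+0.3521i)·(+0.2652+0.1599i)  (-0.0171+0.1163i)·(-0.0964+0.0000i)  (-0.0069+0.0005i)·(-0.2652+0.1599i)  (-0.0001-0.0002i)·(+0.0413-0.0782i)  (+0.0000-0.0000i)·(-0.0236-0.4118i)
Y_3^-1(R⁻¹ n̂) = +0.180810+0.228736i

Re=0.1808 Im=0.2287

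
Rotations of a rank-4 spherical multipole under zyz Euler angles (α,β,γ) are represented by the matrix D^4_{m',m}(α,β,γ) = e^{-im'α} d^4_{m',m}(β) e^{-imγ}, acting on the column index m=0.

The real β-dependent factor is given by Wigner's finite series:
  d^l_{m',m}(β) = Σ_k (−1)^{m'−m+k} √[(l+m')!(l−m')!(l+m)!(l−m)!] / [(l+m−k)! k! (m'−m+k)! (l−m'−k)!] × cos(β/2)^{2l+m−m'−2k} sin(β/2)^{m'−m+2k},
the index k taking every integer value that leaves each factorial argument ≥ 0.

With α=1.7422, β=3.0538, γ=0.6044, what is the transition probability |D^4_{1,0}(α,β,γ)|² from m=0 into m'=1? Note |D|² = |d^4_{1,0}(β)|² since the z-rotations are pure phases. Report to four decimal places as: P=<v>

P=0.0371

Split into d^4_{1,0}(β=3.0538) × two z-phases.
With c≡cos(β/2)=0.043882 and s≡sin(β/2)=0.999037, N=[120·6·24·24]^{1/2}=643.987578
The bounds max(0,m−m')=0 and min(l+m,l−m')=3 give 4 terms
  k=0: (−1)^1·643.9876/(144)·0.0439^7·0.9990^1 = -0.000000
  k=1: (−1)^2·643.9876/(24)·0.0439^5·0.9990^3 = +0.000004
  k=2: (−1)^3·643.9876/(24)·0.0439^3·0.9990^5 = -0.002257
  k=3: (−1)^4·643.9876/(144)·0.0439^1·0.9990^7 = +0.194928
d^4_{1,0}(3.0538) = -0.000000 +0.000004 -0.002257 +0.194928 = +0.192676
|D^4_{1,0}|² = |d^4_{1,0}(β)|² = (+0.192676)² = 0.037124 (the z-rotation phases have unit modulus)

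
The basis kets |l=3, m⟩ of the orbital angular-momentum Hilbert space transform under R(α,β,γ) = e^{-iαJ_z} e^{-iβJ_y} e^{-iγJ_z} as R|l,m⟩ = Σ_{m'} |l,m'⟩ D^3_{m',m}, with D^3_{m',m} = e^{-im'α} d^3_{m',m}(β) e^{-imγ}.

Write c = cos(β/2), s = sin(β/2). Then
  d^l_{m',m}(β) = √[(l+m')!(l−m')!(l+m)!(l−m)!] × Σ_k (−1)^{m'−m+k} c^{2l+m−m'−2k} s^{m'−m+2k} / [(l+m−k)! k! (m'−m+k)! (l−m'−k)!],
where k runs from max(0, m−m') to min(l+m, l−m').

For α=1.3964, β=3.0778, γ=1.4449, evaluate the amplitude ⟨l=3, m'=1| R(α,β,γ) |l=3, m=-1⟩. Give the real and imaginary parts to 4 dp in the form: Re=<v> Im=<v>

Split into d^3_{1,-1}(β=3.0778) × two z-phases.
With c≡cos(β/2)=0.031891 and s≡sin(β/2)=0.999491, N=[24·2·2·24]^{1/2}=48.000000
k∈{0,1,2} keeps every argument non-negative
  k=0: (−1)^2·48.0000/(8)·0.0319^4·0.9995^2 = +0.000006
  k=1: (−1)^3·48.0000/(6)·0.0319^2·0.9995^4 = -0.008120
  k=2: (−1)^4·48.0000/(48)·0.0319^0·0.9995^6 = +0.996952
d^3_{1,-1}(3.0778) = +0.000006 -0.008120 +0.996952 = +0.988839
D = (+0.173514-0.984831i)·(+0.988839)·(+0.125564+0.992086i) = +0.987676+0.047940i

Re=0.9877 Im=0.0479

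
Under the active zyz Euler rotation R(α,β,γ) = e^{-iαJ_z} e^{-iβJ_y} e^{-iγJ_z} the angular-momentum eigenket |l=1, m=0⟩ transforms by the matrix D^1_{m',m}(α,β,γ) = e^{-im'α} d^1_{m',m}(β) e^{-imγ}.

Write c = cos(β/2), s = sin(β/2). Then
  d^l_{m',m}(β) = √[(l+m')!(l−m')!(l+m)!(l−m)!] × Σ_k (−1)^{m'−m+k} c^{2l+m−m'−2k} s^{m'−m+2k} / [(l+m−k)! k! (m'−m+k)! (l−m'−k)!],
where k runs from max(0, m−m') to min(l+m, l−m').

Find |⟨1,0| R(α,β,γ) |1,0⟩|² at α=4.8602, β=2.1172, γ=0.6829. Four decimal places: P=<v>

D^1_{0,0}(4.8602,2.1172,0.6829) = e^{-i·0·4.8602}·d^1_{0,0}(2.1172)·e^{-i·0·0.6829}. Compute d first:
c=cos(2.1172/2)=0.490093, s=sin(2.1172/2)=0.871670; N=√[1·1·1·1]=1.000000
k∈{0,1} keeps every argument non-negative
  k=0: (−1)^0·1.0000/(1)·0.4901^2·0.8717^0 = +0.240191
  k=1: (−1)^1·1.0000/(1)·0.4901^0·0.8717^2 = -0.759809
d^1_{0,0}(2.1172) = +0.240191 -0.759809 = -0.519618
|D^1_{0,0}|² = |d^1_{0,0}(β)|² = (-0.519618)² = 0.270003 (the z-rotation phases have unit modulus)

P=0.2700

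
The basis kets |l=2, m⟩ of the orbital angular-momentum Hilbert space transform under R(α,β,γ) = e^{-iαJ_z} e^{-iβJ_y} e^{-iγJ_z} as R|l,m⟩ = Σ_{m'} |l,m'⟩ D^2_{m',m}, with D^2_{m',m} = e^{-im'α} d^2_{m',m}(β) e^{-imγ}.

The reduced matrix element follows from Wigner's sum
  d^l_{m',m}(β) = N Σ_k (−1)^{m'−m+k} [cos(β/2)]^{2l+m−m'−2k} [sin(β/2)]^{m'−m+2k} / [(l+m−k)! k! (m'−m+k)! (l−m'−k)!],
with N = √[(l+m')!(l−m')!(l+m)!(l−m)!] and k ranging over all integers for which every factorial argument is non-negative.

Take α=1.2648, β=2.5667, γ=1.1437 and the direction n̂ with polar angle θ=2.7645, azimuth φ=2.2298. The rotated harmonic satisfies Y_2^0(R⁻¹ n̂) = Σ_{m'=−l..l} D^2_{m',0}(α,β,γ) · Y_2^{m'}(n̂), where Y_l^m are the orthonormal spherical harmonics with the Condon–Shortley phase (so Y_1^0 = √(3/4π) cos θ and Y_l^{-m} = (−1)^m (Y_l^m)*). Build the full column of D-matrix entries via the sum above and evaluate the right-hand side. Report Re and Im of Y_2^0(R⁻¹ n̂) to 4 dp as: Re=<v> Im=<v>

Re=0.4413 Im=0.0000

Need the full column D^2_{m',0} for m'=−2..2 at α=1.2648, β=2.5667, γ=1.1437.
cos(β/2)=0.283504, sin(β/2)=0.958971
d^2_{-2,0}: single k=2 term ⇒ +0.181053;  D = -0.148193+0.104015i
d^2_{-1,0}: k∈[1..2] ⇒ +0.053525 -0.612423 = -0.558898;  D = -0.168364-0.532935i
d^2_{0,0}: k∈[0..2] ⇒ +0.006460 -0.295658 +0.845711 = +0.556513;  D = +0.556513+0.000000i
d^2_{1,0}: k∈[0..1] ⇒ -0.053525 +0.612423 = +0.558898;  D = +0.168364-0.532935i
d^2_{2,0}: single k=0 term ⇒ +0.181053;  D = -0.148193-0.104015i
Y_2^{m'}(θ=2.7645,φ=2.2298) and Σ D·Y over m':
  (-0.1482+0.1040i)·(-0.0131+0.0507i)  (-0.1684-0.5329i)·(+0.1619+0.2091i)  (+0.5565+0.0000i)·(+0.5025+0.0000i)  (+0.1684-0.5329i)·(-0.1619+0.2091i)  (-0.1482-0.1040i)·(-0.0131-0.0507i)
Y_2^0(R⁻¹ n̂) = +0.441318+0.000000i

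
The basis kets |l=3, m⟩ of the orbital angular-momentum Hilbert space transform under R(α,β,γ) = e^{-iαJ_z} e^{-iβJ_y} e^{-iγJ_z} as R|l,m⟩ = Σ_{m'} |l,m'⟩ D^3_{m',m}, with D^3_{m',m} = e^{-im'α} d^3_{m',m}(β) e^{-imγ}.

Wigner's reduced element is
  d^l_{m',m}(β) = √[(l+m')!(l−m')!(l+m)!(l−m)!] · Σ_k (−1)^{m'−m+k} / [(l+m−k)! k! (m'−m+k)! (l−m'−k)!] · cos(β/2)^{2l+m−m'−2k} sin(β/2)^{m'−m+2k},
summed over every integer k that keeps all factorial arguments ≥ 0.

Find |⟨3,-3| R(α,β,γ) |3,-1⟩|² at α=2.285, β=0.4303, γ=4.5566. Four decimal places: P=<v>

P=0.0259

First d^3_{-3,-1}(β=0.4303), then the phase factors e^{-i(-3)α} and e^{-i(-1)γ}:
c=cos(0.4303/2)=0.976944, s=sin(0.4303/2)=0.213494; N=√[1·720·2·24]=185.903201
k∈{2} keeps every argument non-negative
  k=2: (−1)^0·185.9032/(48)·0.9769^4·0.2135^2 = +0.160804
d^3_{-3,-1}(0.4303) = +0.160804
|D^3_{-3,-1}|² = |d^3_{-3,-1}(β)|² = (+0.160804)² = 0.025858 (the z-rotation phases have unit modulus)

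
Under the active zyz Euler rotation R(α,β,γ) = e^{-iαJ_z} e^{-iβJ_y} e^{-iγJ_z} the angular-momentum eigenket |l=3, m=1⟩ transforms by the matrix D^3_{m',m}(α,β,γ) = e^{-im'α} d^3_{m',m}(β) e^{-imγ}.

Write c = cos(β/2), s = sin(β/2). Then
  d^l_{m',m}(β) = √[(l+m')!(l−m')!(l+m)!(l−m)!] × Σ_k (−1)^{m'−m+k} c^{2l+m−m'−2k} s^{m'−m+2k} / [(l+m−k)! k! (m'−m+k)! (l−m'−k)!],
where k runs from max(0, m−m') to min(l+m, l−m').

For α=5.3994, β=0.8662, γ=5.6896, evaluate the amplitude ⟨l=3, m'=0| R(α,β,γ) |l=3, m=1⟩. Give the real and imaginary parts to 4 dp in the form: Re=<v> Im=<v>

Re=0.3002 Im=0.2026

First d^3_{0,1}(β=0.8662), then the phase factors e^{-i(0)α} and e^{-i(1)γ}:
Half-angle: c=0.907669, s=0.419687. N=√(6·6·24·2)=41.569219
k∈{1,2,3} keeps every argument non-negative
  k=1: (−1)^0·41.5692/(12)·0.9077^5·0.4197^1 = +0.895681
  k=2: (−1)^1·41.5692/(4)·0.9077^3·0.4197^3 = -0.574473
  k=3: (−1)^2·41.5692/(12)·0.9077^1·0.4197^5 = +0.040940
d^3_{0,1}(0.8662) = +0.895681 -0.574473 +0.040940 = +0.362148
Phases: e^{-i·(0)·5.3994}=+1.000000+0.000000i, e^{-i·(1)·5.6896}=+0.828941+0.559337i ⇒ D=+0.300199+0.202562i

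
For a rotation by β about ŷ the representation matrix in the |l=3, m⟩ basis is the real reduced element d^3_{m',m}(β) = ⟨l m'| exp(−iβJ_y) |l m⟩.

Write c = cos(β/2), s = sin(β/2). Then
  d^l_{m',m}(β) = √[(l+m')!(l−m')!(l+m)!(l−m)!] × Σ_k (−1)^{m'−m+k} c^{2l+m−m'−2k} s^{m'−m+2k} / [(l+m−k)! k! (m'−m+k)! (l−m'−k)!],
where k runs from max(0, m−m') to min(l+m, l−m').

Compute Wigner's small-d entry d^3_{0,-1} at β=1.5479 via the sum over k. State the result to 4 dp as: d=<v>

d^3_{0,-1}(β=1.5479) via Wigner's sum:
Half-angle: c=0.715155, s=0.698966. N=√(6·6·2·24)=41.569219
k: max(0,(-1)−(0))=0 … min(3+(-1),3−(0))=2
  k=0: (−1)^1·41.5692/(12)·0.7152^5·0.6990^1 = -0.452948
  k=1: (−1)^2·41.5692/(4)·0.7152^3·0.6990^3 = +1.298017
  k=2: (−1)^3·41.5692/(12)·0.7152^1·0.6990^5 = -0.413304
d^3_{0,-1}(1.5479) = -0.452948 +1.298017 -0.413304 = +0.431765

d=0.4318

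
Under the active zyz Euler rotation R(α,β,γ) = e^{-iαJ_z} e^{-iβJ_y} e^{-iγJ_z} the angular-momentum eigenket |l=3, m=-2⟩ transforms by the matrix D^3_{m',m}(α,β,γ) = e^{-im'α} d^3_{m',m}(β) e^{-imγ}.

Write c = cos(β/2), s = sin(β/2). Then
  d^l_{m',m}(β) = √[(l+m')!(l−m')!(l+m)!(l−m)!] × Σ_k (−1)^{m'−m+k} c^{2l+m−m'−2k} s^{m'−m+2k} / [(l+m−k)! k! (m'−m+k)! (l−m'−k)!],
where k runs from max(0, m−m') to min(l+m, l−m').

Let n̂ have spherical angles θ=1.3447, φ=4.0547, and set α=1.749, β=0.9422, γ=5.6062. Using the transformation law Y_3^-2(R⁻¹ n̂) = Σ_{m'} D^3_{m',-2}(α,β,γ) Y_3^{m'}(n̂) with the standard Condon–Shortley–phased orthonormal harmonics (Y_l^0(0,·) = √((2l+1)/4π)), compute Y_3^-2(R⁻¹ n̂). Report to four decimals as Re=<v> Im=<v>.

Re=-0.3061 Im=-0.1517

Need the full column D^3_{m',-2} for m'=−3..3 at α=1.749, β=0.9422, γ=5.6062.
cos(β/2)=0.891070, sin(β/2)=0.453867
d^3_{-3,-2}: single k=1 term ⇒ +0.624543;  D = -0.456359-0.426369i
d^3_{-2,-2}: k∈[0..1] ⇒ +0.500576 -0.649342 = -0.148766;  D = +0.080683-0.124986i
d^3_{-1,-2}: k∈[0..1] ⇒ -0.806281 +0.418360 = -0.387921;  D = -0.358046-0.149286i
d^3_{0,-2}: k∈[0..1] ⇒ +0.711318 -0.184543 = +0.526775;  D = +0.113326-0.514441i
d^3_{1,-2}: k∈[0..1] ⇒ -0.418360 +0.054269 = -0.364091;  D = +0.363819+0.014058i
d^3_{2,-2}: k∈[0..1] ⇒ +0.168464 -0.008741 = +0.159723;  D = +0.022222+0.158169i
d^3_{3,-2}: single k=0 term ⇒ -0.042037;  D = -0.039932+0.013135i
Y_3^{m'}(θ=1.3447,φ=4.0547) and Σ D·Y over m':
  (-0.4564-0.4264i)·(+0.3553+0.1512i)  (+0.0807-0.1250i)·(-0.0550-0.2105i)  (-0.3580-0.1493i)·(+0.1442-0.1866i)  (+0.1133-0.5144i)·(-0.2299+0.0000i)  (+0.3638+0.0141i)·(-0.1442-0.1866i)  (+0.0222+0.1582i)·(-0.0550+0.2105i)  (-0.0399+0.0131i)·(-0.3553+0.1512i)
Y_3^-2(R⁻¹ n̂) = -0.306123-0.151670i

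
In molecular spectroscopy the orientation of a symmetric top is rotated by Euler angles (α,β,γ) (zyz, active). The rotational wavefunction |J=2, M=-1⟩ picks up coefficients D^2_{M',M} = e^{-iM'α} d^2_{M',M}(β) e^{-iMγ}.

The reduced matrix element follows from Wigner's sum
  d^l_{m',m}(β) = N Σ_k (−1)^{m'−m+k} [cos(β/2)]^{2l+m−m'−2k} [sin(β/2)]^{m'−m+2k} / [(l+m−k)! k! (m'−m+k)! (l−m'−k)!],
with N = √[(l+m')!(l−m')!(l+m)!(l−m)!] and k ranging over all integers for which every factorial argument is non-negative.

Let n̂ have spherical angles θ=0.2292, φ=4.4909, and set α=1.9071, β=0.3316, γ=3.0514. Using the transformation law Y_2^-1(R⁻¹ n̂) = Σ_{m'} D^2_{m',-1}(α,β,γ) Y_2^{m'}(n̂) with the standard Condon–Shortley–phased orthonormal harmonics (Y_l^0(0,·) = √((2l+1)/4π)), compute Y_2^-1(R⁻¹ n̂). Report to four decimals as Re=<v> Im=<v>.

Need the full column D^2_{m',-1} for m'=−2..2 at α=1.9071, β=0.3316, γ=3.0514.
cos(β/2)=0.986287, sin(β/2)=0.165041
d^2_{-2,-1}: single k=1 term ⇒ +0.316689;  D = +0.264478+0.174192i
d^2_{-1,-1}: k∈[0..1] ⇒ +0.946265 -0.079490 = +0.866774;  D = +0.211176-0.840656i
d^2_{0,-1}: k∈[0..1] ⇒ -0.387863 +0.010861 = -0.377002;  D = +0.375470-0.033957i
d^2_{1,-1}: k∈[0..1] ⇒ +0.079490 -0.000742 = +0.078748;  D = +0.032577+0.071694i
d^2_{2,-1}: single k=0 term ⇒ -0.008868;  D = -0.006411+0.006127i
Y_2^{m'}(θ=0.2292,φ=4.4909) and Σ D·Y over m':
  (+0.2645+0.1742i)·(-0.0180-0.0085i)  (+0.2112-0.8407i)·(-0.0376+0.1668i)  (+0.3755-0.0340i)·(+0.5819+0.0000i)  (+0.0326+0.0717i)·(+0.0376+0.1668i)  (-0.0064+0.0061i)·(-0.0180+0.0085i)
Y_2^-1(R⁻¹ n̂) = +0.336812+0.049582i

Re=0.3368 Im=0.0496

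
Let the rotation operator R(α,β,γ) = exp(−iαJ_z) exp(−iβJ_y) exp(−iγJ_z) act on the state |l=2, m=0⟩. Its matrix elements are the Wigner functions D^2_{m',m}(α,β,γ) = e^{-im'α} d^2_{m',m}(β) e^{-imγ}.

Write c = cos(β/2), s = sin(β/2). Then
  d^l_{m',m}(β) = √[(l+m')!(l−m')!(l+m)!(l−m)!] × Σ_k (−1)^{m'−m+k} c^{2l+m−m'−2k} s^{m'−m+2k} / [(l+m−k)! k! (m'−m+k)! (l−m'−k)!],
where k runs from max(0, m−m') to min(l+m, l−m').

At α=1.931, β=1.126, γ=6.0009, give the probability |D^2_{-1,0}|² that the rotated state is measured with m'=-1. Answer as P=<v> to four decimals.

First d^2_{-1,0}(β=1.126), then the phase factors e^{-i(-1)α} and e^{-i(0)γ}:
Half-angle: c=0.845658, s=0.533726. N=√(1·6·2·2)=4.898979
k: max(0,(0)−(-1))=1 … min(2+(0),2−(-1))=2
  k=1: (−1)^0·4.8990/(2)·0.8457^3·0.5337^1 = +0.790638
  k=2: (−1)^1·4.8990/(2)·0.8457^1·0.5337^3 = -0.314937
d^2_{-1,0}(1.126) = +0.790638 -0.314937 = +0.475700
|D^2_{-1,0}|² = |d^2_{-1,0}(β)|² = (+0.475700)² = 0.226291 (the z-rotation phases have unit modulus)

P=0.2263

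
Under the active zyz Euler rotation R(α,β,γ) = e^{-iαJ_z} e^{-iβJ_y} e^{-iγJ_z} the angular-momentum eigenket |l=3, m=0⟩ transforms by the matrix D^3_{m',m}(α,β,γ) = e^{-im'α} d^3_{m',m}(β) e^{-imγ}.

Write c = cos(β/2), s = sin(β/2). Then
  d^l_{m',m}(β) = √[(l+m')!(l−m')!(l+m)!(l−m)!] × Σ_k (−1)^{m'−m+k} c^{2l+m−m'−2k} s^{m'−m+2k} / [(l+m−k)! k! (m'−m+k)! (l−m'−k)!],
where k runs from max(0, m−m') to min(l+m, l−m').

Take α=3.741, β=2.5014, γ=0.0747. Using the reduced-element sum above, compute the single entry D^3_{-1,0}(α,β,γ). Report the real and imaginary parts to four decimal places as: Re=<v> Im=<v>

First d^3_{-1,0}(β=2.5014), then the phase factors e^{-i(-1)α} and e^{-i(0)γ}:
Half-angle: c=0.314658, s=0.949205. N=√(2·24·6·6)=41.569219
k∈{1,2,3} keeps every argument non-negative
  k=1: (−1)^0·41.5692/(12)·0.3147^5·0.9492^1 = +0.010142
  k=2: (−1)^1·41.5692/(4)·0.3147^3·0.9492^3 = -0.276891
  k=3: (−1)^2·41.5692/(12)·0.3147^1·0.9492^5 = +0.839904
d^3_{-1,0}(2.5014) = +0.010142 -0.276891 +0.839904 = +0.573156
Attach z-rotation phases: D = e^{-i(-1)(3.741)}·(+0.573156)·e^{-i(0)(0.0747)} = -0.473238-0.323348i

Re=-0.4732 Im=-0.3233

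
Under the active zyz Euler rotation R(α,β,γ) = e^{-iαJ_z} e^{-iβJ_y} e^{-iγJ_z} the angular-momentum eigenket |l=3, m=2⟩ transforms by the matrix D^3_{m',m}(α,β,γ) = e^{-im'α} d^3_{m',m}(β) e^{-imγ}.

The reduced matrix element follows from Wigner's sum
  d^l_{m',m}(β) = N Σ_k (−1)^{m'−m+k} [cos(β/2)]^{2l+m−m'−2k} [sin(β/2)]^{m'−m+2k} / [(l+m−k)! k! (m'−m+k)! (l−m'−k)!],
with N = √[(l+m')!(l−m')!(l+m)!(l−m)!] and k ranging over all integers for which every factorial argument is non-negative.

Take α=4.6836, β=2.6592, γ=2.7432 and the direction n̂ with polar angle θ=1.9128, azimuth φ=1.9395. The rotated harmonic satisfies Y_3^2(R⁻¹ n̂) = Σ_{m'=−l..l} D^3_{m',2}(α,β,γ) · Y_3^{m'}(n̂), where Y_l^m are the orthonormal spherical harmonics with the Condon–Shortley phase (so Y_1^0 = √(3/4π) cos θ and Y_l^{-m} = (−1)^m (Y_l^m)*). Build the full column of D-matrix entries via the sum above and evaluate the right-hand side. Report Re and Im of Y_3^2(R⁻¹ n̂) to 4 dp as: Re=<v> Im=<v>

Re=-0.1069 Im=-0.0049

Need the full column D^3_{m',2} for m'=−3..3 at α=4.6836, β=2.6592, γ=2.7432.
cos(β/2)=0.238864, sin(β/2)=0.971053
d^3_{-3,2}: single k=5 term ⇒ +0.505175;  D = -0.329450+0.382968i
d^3_{-2,2}: k∈[4..5] ⇒ +0.253656 -0.838412 = -0.584756;  D = +0.432136+0.393951i
d^3_{-1,2}: k∈[3..4] ⇒ +0.078925 -0.652178 = -0.573253;  D = -0.398236+0.412343i
d^3_{0,2}: k∈[2..3] ⇒ +0.016813 -0.277866 = -0.261053;  D = -0.182478-0.186682i
d^3_{1,2}: k∈[1..2] ⇒ +0.002388 -0.078925 = -0.076537;  D = +0.056250-0.051902i
d^3_{2,2}: k∈[0..1] ⇒ +0.000186 -0.015348 = -0.015163;  D = +0.009957+0.011435i
d^3_{3,2}: single k=0 term ⇒ -0.001850;  D = -0.001429+0.001174i
Y_3^{m'}(θ=1.9128,φ=1.9395) and Σ D·Y over m':
  (-0.3295+0.3830i)·(+0.3119+0.1563i)  (+0.4321+0.3940i)·(+0.2252-0.2045i)  (-0.3982+0.4123i)·(+0.0480+0.1243i)  (-0.1825-0.1867i)·(+0.3051+0.0000i)  (+0.0562-0.0519i)·(-0.0480+0.1243i)  (+0.0100+0.0114i)·(+0.2252+0.2045i)  (-0.0014+0.0012i)·(-0.3119+0.1563i)
Y_3^2(R⁻¹ n̂) = -0.106858-0.004893i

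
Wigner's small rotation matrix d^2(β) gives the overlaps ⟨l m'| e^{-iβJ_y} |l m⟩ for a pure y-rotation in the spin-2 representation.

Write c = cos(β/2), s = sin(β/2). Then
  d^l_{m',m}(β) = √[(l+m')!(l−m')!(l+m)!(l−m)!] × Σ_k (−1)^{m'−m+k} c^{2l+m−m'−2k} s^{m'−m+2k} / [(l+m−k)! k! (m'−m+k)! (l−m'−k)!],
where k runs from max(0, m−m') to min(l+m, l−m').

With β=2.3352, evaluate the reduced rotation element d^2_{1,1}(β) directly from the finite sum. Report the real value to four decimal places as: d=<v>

d^2_{1,1}(β=2.3352) via Wigner's sum:
c=cos(2.3352/2)=0.392360, s=sin(2.3352/2)=0.919812; N=√[6·1·6·1]=6.000000
k: max(0,(1)−(1))=0 … min(2+(1),2−(1))=1
  k=0: (−1)^0·6.0000/(6)·0.3924^4·0.9198^0 = +0.023700
  k=1: (−1)^1·6.0000/(2)·0.3924^2·0.9198^2 = -0.390741
d^2_{1,1}(2.3352) = +0.023700 -0.390741 = -0.367042

d=-0.3670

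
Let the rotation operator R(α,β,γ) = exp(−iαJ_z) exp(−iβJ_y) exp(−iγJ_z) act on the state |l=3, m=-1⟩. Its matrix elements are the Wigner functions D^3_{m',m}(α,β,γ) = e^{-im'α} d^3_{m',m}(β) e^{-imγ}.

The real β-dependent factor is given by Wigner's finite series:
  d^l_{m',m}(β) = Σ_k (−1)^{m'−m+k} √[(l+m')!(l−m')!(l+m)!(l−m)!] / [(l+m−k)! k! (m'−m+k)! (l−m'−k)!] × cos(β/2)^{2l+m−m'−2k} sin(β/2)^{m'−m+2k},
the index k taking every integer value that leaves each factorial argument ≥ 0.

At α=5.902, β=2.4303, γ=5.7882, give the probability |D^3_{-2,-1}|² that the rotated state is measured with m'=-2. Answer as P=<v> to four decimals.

P=0.0419

First d^3_{-2,-1}(β=2.4303), then the phase factors e^{-i(-2)α} and e^{-i(-1)γ}:
c=cos(2.4303/2)=0.348196, s=sin(2.4303/2)=0.937422; N=√[1·120·2·24]=75.894664
The bounds max(0,m−m')=1 and min(l+m,l−m')=2 give 2 terms
  k=1: (−1)^0·75.8947/(24)·0.3482^5·0.9374^1 = +0.015172
  k=2: (−1)^1·75.8947/(12)·0.3482^3·0.9374^3 = -0.219942
d^3_{-2,-1}(2.4303) = +0.015172 -0.219942 = -0.204769
|D^3_{-2,-1}|² = |d^3_{-2,-1}(β)|² = (-0.204769)² = 0.041930 (the z-rotation phases have unit modulus)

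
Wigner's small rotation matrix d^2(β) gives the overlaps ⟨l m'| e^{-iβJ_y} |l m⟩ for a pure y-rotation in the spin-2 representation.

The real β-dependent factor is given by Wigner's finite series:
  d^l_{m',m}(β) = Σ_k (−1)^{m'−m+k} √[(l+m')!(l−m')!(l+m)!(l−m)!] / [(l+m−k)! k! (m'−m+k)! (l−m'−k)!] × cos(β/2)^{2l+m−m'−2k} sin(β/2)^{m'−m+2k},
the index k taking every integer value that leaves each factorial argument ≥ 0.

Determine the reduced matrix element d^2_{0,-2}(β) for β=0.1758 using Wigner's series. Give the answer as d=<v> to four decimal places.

d=0.0187

d^2_{0,-2}(β=0.1758) via Wigner's sum:
c=cos(0.1758/2)=0.996139, s=sin(0.1758/2)=0.087787; N=√[2·2·1·24]=9.797959
k∈{0} keeps every argument non-negative
  k=0: (−1)^2·9.7980/(4)·0.9961^2·0.0878^2 = +0.018732
d^2_{0,-2}(0.1758) = +0.018732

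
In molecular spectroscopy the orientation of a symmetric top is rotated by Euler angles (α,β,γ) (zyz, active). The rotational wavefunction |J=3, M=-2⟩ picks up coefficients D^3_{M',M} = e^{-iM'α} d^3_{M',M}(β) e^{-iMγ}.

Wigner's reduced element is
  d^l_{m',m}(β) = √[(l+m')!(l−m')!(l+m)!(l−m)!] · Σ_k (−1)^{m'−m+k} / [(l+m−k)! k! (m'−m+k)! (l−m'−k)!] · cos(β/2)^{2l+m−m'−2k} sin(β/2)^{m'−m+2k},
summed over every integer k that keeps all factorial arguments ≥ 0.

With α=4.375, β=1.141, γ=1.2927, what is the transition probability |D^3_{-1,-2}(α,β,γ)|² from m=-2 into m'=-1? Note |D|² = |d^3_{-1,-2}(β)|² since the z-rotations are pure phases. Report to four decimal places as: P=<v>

P=0.0162

First d^3_{-1,-2}(β=1.141), then the phase factors e^{-i(-1)α} and e^{-i(-2)γ}:
With c≡cos(β/2)=0.841631 and s≡sin(β/2)=0.540053, N=[2·24·1·120]^{1/2}=75.894664
k∈{0,1} keeps every argument non-negative
  k=0: (−1)^1·75.8947/(24)·0.8416^5·0.5401^1 = -0.721182
  k=1: (−1)^2·75.8947/(12)·0.8416^3·0.5401^3 = +0.593888
d^3_{-1,-2}(1.141) = -0.721182 +0.593888 = -0.127295
|D^3_{-1,-2}|² = |d^3_{-1,-2}(β)|² = (-0.127295)² = 0.016204 (the z-rotation phases have unit modulus)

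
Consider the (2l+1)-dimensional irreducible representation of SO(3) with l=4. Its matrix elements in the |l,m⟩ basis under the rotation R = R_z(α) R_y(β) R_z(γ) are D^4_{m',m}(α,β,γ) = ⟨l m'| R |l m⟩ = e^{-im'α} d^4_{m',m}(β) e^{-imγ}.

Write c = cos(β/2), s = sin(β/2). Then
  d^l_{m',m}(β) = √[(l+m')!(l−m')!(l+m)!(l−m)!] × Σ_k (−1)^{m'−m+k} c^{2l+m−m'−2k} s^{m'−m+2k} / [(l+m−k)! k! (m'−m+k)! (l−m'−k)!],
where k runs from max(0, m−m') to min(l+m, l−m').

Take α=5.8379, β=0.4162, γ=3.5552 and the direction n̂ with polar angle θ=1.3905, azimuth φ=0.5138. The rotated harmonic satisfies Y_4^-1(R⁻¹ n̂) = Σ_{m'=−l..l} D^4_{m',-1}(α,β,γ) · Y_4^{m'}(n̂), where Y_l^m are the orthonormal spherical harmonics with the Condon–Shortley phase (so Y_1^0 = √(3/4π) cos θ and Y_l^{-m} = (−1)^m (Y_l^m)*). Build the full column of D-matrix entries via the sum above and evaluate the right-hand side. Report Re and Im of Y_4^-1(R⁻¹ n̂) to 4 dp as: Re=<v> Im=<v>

Need the full column D^4_{m',-1} for m'=−4..4 at α=5.8379, β=0.4162, γ=3.5552.
cos(β/2)=0.978425, sin(β/2)=0.206601
d^4_{-4,-1}: single k=3 term ⇒ +0.059174;  D = -0.011945+0.057956i
d^4_{-3,-1}: k∈[2..3] ⇒ +0.297236 -0.022088 = +0.275148;  D = -0.166198+0.219283i
d^4_{-2,-1}: k∈[1..3] ⇒ +0.752424 -0.167743 +0.004986 = +0.589668;  D = -0.523857+0.270707i
d^4_{-1,-1}: k∈[0..3] ⇒ +0.839888 -0.561724 +0.050091 -0.000744 = +0.327510;  D = -0.327346+0.010373i
d^4_{0,-1}: k∈[0..3] ⇒ -0.793125 +0.212179 -0.009460 +0.000070 = -0.590335;  D = +0.540556+0.237265i
d^4_{1,-1}: k∈[0..3] ⇒ +0.374483 -0.050091 +0.001117 -0.000003 = +0.325505;  D = -0.212644-0.246446i
d^4_{2,-1}: k∈[0..2] ⇒ -0.111828 +0.007479 -0.000067 = -0.104416;  D = +0.027511+0.100727i
d^4_{3,-1}: k∈[0..1] ⇒ +0.022088 -0.000591 = +0.021497;  D = +0.003820-0.021155i
d^4_{4,-1}: single k=0 term ⇒ -0.002638;  D = -0.001541+0.002141i
Y_4^{m'}(θ=1.3905,φ=0.5138) and Σ D·Y over m':
  (-0.0119+0.0580i)·(-0.1930-0.3668i)  (-0.1662+0.2193i)·(+0.0063-0.2136i)  (-0.5239+0.2707i)·(-0.1297+0.2148i)  (-0.3273+0.0104i)·(-0.2017+0.1138i)  (+0.5406+0.2373i)·(+0.2191+0.0000i)  (-0.2126-0.2464i)·(+0.2017+0.1138i)  (+0.0275+0.1007i)·(-0.1297-0.2148i)  (+0.0038-0.0212i)·(-0.0063-0.2136i)  (-0.0015+0.0021i)·(-0.1930+0.3668i)
Y_4^-1(R⁻¹ n̂) = +0.260652-0.199444i

Re=0.2607 Im=-0.1994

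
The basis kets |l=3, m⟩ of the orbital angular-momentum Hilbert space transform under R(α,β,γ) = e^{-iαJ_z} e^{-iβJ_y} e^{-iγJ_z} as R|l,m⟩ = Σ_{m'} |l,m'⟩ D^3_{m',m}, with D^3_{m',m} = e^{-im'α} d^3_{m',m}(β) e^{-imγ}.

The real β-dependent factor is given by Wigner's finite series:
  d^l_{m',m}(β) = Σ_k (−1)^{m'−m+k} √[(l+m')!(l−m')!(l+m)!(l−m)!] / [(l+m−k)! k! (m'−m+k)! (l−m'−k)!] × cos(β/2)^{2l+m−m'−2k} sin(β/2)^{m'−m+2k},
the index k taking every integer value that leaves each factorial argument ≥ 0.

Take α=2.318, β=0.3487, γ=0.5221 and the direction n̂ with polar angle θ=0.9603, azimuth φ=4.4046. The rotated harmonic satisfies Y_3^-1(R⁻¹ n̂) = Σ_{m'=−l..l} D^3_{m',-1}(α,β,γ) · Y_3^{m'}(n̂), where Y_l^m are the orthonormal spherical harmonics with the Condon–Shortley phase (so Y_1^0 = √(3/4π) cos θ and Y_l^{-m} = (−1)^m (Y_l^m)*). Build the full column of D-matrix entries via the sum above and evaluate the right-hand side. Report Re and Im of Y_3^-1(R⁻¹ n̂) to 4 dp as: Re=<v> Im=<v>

Need the full column D^3_{m',-1} for m'=−3..3 at α=2.318, β=0.3487, γ=0.5221.
cos(β/2)=0.984840, sin(β/2)=0.173468
d^3_{-3,-1}: single k=2 term ⇒ +0.109634;  D = +0.040450+0.101899i
d^3_{-2,-1}: k∈[1..2] ⇒ +0.508214 -0.031534 = +0.476680;  D = +0.205496-0.430110i
d^3_{-1,-1}: k∈[0..2] ⇒ +0.912416 -0.226460 +0.005269 = +0.691226;  D = -0.660047+0.205257i
d^3_{0,-1}: k∈[0..2] ⇒ -0.556721 +0.051816 -0.000536 = -0.505440;  D = -0.438102-0.252064i
d^3_{1,-1}: k∈[0..2] ⇒ +0.169845 -0.007026 +0.000027 = +0.162846;  D = -0.036348-0.158738i
d^3_{2,-1}: k∈[0..1] ⇒ -0.031534 +0.000489 = -0.031045;  D = +0.017491-0.025649i
d^3_{3,-1}: single k=0 term ⇒ +0.003401;  D = +0.003364-0.000504i
Y_3^{m'}(θ=0.9603,φ=4.4046) and Σ D·Y over m':
  (+0.0404+0.1019i)·(+0.1831-0.1384i)  (+0.2055-0.4301i)·(-0.3211-0.2271i)  (-0.6600+0.2053i)·(-0.0516+0.1623i)  (-0.4381-0.2521i)·(-0.2903+0.0000i)  (-0.0363-0.1587i)·(+0.0516+0.1623i)  (+0.0175-0.0256i)·(-0.3211+0.2271i)  (+0.0034-0.0005i)·(-0.1831-0.1384i)
Y_3^-1(R⁻¹ n̂) = +0.009150+0.057683i

Re=0.0091 Im=0.0577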